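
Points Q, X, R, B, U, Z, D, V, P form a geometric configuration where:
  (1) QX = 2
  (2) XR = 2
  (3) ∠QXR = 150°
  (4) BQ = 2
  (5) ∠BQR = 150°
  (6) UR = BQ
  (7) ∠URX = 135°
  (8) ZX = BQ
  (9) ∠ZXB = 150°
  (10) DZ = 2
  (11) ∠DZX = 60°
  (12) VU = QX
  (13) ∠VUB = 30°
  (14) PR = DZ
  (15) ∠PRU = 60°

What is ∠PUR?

From the given relations: UR = BQ = 2; PR = DZ = 2.
Step 1: By the law of cosines on triangle URP: UP² = 2² + 2² − 2·2·2·cos(60°) = 4, so UP = 2.
Step 2: By the inverse law of cosines on triangle PUR: cos(∠PUR) = (2² + 2² − 2²) / (2·2·2) = 4/8 = 0.5, so ∠PUR = 60°.

Therefore, the measure of angle ∠PUR = 60°.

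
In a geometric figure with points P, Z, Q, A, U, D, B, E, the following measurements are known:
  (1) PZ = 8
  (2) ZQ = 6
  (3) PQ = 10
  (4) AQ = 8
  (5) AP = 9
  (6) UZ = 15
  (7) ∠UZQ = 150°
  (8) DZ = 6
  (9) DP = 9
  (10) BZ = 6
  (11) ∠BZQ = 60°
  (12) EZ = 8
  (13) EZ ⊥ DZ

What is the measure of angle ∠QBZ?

Step 1: By the law of cosines on triangle BZQ: BQ² = 6² + 6² − 2·6·6·cos(60°) = 36, so BQ = 6.
Step 2: By the inverse law of cosines on triangle QBZ: cos(∠QBZ) = (6² + 6² − 6²) / (2·6·6) = 36/72 = 0.5, so ∠QBZ = 60°.

Therefore, the measure of angle ∠QBZ = 60°.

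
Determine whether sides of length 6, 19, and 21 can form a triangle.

Check all three triangle inequalities:
6 + 19 = 25 > 21 ✓
6 + 21 = 27 > 19 ✓
19 + 21 = 40 > 6 ✓
All conditions hold, so these sides form a valid triangle.

Yes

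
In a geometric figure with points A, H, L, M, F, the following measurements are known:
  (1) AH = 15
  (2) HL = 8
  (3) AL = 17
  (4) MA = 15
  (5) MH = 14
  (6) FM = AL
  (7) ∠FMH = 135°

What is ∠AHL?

Step 1: By the inverse law of cosines on triangle AHL: cos(∠AHL) = (15² + 8² − 17²) / (2·15·8) = 0/240 = 0, so ∠AHL = 90°.

Therefore, the measure of angle ∠AHL = 90°.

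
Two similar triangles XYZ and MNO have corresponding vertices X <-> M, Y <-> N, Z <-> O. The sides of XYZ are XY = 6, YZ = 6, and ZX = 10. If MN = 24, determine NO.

Similar triangles have proportional sides. Setting up the proportion:
MN / XY = NO / YZ
24 / 6 = NO / 6
NO = 6 * 24 / 6 = 24.

24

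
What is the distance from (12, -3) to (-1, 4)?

d = sqrt((-1 - 12)^2 + (4 - -3)^2)
d = sqrt(-13^2 + 7^2)
d = sqrt(169 + 49)
d = sqrt(218)

sqrt(218)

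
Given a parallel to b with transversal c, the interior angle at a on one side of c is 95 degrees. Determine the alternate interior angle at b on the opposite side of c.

Alternate interior angles lie on opposite sides of the transversal, between the parallel lines.
By the alternate interior angle theorem, they are equal: 95 degrees.

95 degrees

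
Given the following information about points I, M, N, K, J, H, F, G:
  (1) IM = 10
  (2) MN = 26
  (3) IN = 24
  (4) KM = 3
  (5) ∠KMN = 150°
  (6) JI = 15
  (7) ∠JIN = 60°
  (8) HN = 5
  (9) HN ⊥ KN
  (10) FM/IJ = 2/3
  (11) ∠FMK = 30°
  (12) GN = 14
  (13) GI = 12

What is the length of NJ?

Step 1: By the law of cosines on triangle NIJ: NJ² = 24² + 15² − 2·24·15·cos(60°) = 441, so NJ = 21.

Therefore, the length of NJ = 21.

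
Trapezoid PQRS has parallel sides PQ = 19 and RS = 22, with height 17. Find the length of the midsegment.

The midsegment of a trapezoid = (base1 + base2) / 2
midsegment = (19 + 22) / 2
midsegment = 41 / 2
midsegment = 41/2

41/2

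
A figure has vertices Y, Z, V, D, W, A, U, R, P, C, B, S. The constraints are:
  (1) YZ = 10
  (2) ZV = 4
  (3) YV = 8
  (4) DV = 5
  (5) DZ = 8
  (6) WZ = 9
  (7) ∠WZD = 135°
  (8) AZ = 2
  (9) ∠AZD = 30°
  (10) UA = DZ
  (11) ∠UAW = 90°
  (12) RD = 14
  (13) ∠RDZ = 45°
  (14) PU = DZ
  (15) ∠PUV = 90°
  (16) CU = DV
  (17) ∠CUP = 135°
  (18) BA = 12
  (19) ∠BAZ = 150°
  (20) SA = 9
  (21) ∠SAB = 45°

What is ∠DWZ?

Step 1: By the law of cosines on triangle WZD: WD² = 9² + 8² − 2·9·8·cos(135°) = 246.82, so WD ≈ 15.71.
Step 2: By the inverse law of cosines on triangle DWZ: cos(∠DWZ) = (15.71² + 9² − 8²) / (2·15.71·9) = 263.82/282.79 = 0.9329, so ∠DWZ = 21.1°.

Therefore, the measure of angle ∠DWZ = 21.1°.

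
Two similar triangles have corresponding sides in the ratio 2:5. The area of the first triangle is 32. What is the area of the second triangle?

For similar figures, the area ratio equals the square of the side ratio.
Side ratio (the first triangle to the second triangle) = 2:5, so area ratio = 2^2:5^2 = 4:25.
If the area of the first triangle is 32, then the area of the second triangle = 32 * (25/4) = 200.

200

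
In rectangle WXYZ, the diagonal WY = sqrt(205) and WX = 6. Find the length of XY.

b = sqrt(d^2 - a^2) = sqrt(205 - 36) = sqrt(169) = 13

13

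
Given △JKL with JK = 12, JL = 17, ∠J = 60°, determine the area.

Area = (1/2)(12)(17) sin(60°) = (1/2)(12)(17)(sqrt(3)/2) = 51*sqrt(3)

51*sqrt(3)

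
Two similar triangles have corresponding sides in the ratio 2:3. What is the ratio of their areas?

The ratio of areas of similar triangles equals the square of the side ratio.
Side ratio = 2:3
Area ratio = (2/3)^2 = 4/9 = 4:9

4:9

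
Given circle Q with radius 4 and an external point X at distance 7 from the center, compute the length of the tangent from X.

Let T be the point of tangency. Then QT ⊥ XT (radius ⊥ tangent).
In right triangle QTX: QX² = QT² + XT²
7² = 4² + XT²
XT² = 33, XT = sqrt(33)

sqrt(33)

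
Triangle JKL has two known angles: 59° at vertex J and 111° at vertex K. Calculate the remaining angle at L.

The interior angles sum to 180°: angle L = 180 - 59 - 111 = 10°.
The triangle is obtuse (angles 59°, 111°, 10°).

10 degrees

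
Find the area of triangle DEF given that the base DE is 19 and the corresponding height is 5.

A triangle's area is half the area of a rectangle with the same base and height.
Area = (1/2) * 19 * 5 = 95/2.

95/2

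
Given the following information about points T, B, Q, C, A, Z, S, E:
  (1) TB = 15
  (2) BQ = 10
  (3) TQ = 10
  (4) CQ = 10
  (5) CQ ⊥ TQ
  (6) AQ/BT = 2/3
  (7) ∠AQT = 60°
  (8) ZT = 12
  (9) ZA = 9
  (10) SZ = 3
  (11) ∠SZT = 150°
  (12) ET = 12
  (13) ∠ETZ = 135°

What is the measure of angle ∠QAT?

From the given relations: AQ = 2/3·BT = 2/3·15 = 10.
Step 1: By the law of cosines on triangle AQT: AT² = 10² + 10² − 2·10·10·cos(60°) = 100, so AT = 10.
Step 2: By the inverse law of cosines on triangle QAT: cos(∠QAT) = (10² + 10² − 10²) / (2·10·10) = 100/200 = 0.5, so ∠QAT = 60°.

Therefore, the measure of angle ∠QAT = 60°.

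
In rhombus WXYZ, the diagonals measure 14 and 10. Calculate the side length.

Half-diagonals are 7 and 5. side = sqrt(7^2 + 5^2) = sqrt(74)

sqrt(74)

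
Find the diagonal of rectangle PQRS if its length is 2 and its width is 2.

A rectangle's diagonal splits it into two right triangles, with the diagonal as the hypotenuse.
By the Pythagorean theorem, d^2 = 2^2 + 2^2 = 8.
Therefore d = sqrt(8) = 2*sqrt(2).

2*sqrt(2)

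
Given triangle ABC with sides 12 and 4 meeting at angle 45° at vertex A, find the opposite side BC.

Law of cosines: BC^2 = 12^2 + 4^2 - 2(12)(4)cos(45°) = 160 - 48*sqrt(2), so BC = 4*sqrt(10 - 3*sqrt(2)).

4*sqrt(10 - 3*sqrt(2))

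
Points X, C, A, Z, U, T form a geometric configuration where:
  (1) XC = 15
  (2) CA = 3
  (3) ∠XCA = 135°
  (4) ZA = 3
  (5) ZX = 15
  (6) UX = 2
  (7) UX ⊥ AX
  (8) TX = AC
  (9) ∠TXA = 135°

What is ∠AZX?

Step 1: By the law of cosines on triangle ACX: AX² = 3² + 15² − 2·3·15·cos(135°) = 297.64, so AX ≈ 17.25.
Step 2: By the inverse law of cosines on triangle AZX: cos(∠AZX) = (3² + 15² − 17.25²) / (2·3·15) = -63.64/90 = -0.7071, so ∠AZX = 135°.

Therefore, the measure of angle ∠AZX = 135°.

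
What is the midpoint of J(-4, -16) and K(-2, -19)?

M = ((x₁ + x₂)/2, (y₁ + y₂)/2)
= ((-4 + -2)/2, (-16 + -19)/2)
= (-6/2, -35/2) = (-3, -35/2)

(-3, -35/2)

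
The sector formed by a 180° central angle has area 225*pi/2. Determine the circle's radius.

Sector area A = πr² × θ/360, so r² = 360A / (πθ).
r² = 360 × 225*pi/2 / (π × 180)
r² = 225
r = 15

15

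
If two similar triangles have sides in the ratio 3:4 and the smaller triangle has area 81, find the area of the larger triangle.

The ratio of areas of similar triangles = (side ratio)^2.
Side ratio = 3:4, so area ratio = 9:16.
Area of the larger triangle / Area of the smaller triangle = 16/9
Area of the larger triangle = 81 * 16/9 = 144

144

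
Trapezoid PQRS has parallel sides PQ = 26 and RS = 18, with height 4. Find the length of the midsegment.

midsegment = (26 + 18) / 2 = 44 / 2 = 22

22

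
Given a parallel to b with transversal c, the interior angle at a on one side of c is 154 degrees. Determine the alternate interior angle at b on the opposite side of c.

Alternate interior angles are equal: 154 degrees.

154 degrees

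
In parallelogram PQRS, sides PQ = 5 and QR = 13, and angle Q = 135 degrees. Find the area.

Area = a * b * sin(theta)
Area = 5 * 13 * sin(135 degrees)
Area = 65 * sqrt(2)/2
Area = 65*sqrt(2)/2

65*sqrt(2)/2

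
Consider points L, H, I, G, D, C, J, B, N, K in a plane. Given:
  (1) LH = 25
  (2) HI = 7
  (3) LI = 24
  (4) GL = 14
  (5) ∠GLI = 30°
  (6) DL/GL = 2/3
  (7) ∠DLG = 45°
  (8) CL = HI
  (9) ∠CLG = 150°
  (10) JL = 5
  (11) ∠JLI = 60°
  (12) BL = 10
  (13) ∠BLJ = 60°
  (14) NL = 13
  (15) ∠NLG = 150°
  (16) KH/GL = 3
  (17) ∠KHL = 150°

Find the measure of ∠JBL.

Step 1: By the law of cosines on triangle BLJ: BJ² = 10² + 5² − 2·10·5·cos(60°) = 75, so BJ = 5·√3.
Step 2: By the inverse law of cosines on triangle JBL: cos(∠JBL) = ((5·√3)² + 10² − 5²) / (2·5·√3·10) = 150/173.21 = 0.866, so ∠JBL = 30°.

Therefore, the measure of angle ∠JBL = 30°.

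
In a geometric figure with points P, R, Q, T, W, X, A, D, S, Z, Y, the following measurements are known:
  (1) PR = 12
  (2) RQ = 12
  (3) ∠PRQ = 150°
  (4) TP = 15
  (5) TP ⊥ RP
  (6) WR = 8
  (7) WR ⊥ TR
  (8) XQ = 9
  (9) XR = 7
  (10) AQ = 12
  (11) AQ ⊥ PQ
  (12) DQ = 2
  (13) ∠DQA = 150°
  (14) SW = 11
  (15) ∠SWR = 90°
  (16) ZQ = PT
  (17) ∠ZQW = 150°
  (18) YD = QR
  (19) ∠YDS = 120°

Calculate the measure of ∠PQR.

Step 1: By the law of cosines on triangle QRP: QP² = 12² + 12² − 2·12·12·cos(150°) = 537.42, so QP ≈ 23.18.
Step 2: By the inverse law of cosines on triangle PQR: cos(∠PQR) = (23.18² + 12² − 12²) / (2·23.18·12) = 537.42/556.37 = 0.9659, so ∠PQR = 15°.

Therefore, the measure of angle ∠PQR = 15°.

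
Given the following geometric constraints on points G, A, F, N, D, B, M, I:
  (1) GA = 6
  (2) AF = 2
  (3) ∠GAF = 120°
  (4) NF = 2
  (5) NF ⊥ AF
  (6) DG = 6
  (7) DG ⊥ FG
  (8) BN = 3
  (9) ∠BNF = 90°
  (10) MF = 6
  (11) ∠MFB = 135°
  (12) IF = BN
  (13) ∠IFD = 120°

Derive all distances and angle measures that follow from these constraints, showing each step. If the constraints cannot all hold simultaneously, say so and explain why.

The constraints are consistent.

From the given relations:
  IF = BN = 3

Step 1: From GA = 6, AF = 2, and ∠GAF = 120°, by the law of cosines:
  GF² = GA² + AF² - 2·GA·AF·cos(120°) = 36 + 4 + 12 = 52
  GF = 2·√13

Step 2: From AF = 2, FN = 2, and ∠AFN = 90°, by the law of cosines:
  AN² = AF² + FN² - 2·AF·FN·cos(90°) = 4 + 4 - 0 = 8
  AN = 2·√2

Step 3: From FN = 2, NB = 3, and ∠FNB = 90°, by the law of cosines:
  FB² = FN² + NB² - 2·FN·NB·cos(90°) = 4 + 9 - 0 = 13
  FB = √13

Step 4: From FG = 2·√13, GD = 6, and ∠FGD = 90°, by the law of cosines:
  FD² = FG² + GD² - 2·FG·GD·cos(90°) = 52 + 36 - 0 = 88
  FD = 2·√22

Step 5: From BF = √13, FM = 6, and ∠BFM = 135°, by the law of cosines:
  BM² = BF² + FM² - 2·BF·FM·cos(135°) = 13 + 36 + 30.59 = 79.59
  BM ≈ 8.92

Step 6: From GA = 6, GF = 2·√13, AF = 2, by the inverse law of cosines:
  cos(∠AGF) = (GA² + GF² - AF²) / (2·GA·GF)
  ∠AGF = 13.9°

Step 7: From AF = 2, AN = 2·√2, FN = 2, by the inverse law of cosines:
  cos(∠FAN) = (AF² + AN² - FN²) / (2·AF·AN)
  ∠FAN = 45°

Step 8: From FA = 2, FG = 2·√13, AG = 6, by the inverse law of cosines:
  cos(∠AFG) = (FA² + FG² - AG²) / (2·FA·FG)
  ∠AFG = 46.1°

Step 9: From FB = √13, FN = 2, BN = 3, by the inverse law of cosines:
  cos(∠BFN) = (FB² + FN² - BN²) / (2·FB·FN)
  ∠BFN = 56.31°

Step 10: From NA = 2·√2, NF = 2, AF = 2, by the inverse law of cosines:
  cos(∠ANF) = (NA² + NF² - AF²) / (2·NA·NF)
  ∠ANF = 45°

Step 11: From BF = √13, BN = 3, FN = 2, by the inverse law of cosines:
  cos(∠FBN) = (BF² + BN² - FN²) / (2·BF·BN)
  ∠FBN = 33.69°

Step 12: From DF = 2·√22, FI = 3, and ∠DFI = 120°, by the law of cosines:
  DI² = DF² + FI² - 2·DF·FI·cos(120°) = 88 + 9 + 28.14 = 125.1
  DI ≈ 11.19

Step 13: From FD = 2·√22, FG = 2·√13, DG = 6, by the inverse law of cosines:
  cos(∠DFG) = (FD² + FG² - DG²) / (2·FD·FG)
  ∠DFG = 39.76°

Step 14: From DF = 2·√22, DG = 6, FG = 2·√13, by the inverse law of cosines:
  cos(∠FDG) = (DF² + DG² - FG²) / (2·DF·DG)
  ∠FDG = 50.24°

Step 15: From BF = √13, BM = 8.92, FM = 6, by the inverse law of cosines:
  cos(∠FBM) = (BF² + BM² - FM²) / (2·BF·BM)
  ∠FBM = 28.4°

Step 16: From MB = 8.92, MF = 6, BF = √13, by the inverse law of cosines:
  cos(∠BMF) = (MB² + MF² - BF²) / (2·MB·MF)
  ∠BMF = 16.6°

Step 17: From DF = 2·√22, DI = 11.19, FI = 3, by the inverse law of cosines:
  cos(∠FDI) = (DF² + DI² - FI²) / (2·DF·DI)
  ∠FDI = 13.43°

Step 18: From ID = 11.19, IF = 3, DF = 2·√22, by the inverse law of cosines:
  cos(∠DIF) = (ID² + IF² - DF²) / (2·ID·IF)
  ∠DIF = 46.57°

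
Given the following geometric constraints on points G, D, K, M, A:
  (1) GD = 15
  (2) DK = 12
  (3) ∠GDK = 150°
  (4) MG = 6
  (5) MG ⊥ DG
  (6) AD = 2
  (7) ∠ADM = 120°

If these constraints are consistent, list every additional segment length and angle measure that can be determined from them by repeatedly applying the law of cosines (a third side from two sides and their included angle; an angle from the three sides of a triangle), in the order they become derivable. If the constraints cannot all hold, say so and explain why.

The constraints are consistent. Derivable facts, in order:
After 1 step:
- DM = 3·√29
- GK ≈ 26.09
After 2 steps:
- MA ≈ 17.24
- ∠DGK = 13.29°
- ∠DKG = 16.71°
- ∠DMG = 68.2°
- ∠GDM = 21.8°
After 3 steps:
- ∠AMD = 5.77°
- ∠DAM = 54.23°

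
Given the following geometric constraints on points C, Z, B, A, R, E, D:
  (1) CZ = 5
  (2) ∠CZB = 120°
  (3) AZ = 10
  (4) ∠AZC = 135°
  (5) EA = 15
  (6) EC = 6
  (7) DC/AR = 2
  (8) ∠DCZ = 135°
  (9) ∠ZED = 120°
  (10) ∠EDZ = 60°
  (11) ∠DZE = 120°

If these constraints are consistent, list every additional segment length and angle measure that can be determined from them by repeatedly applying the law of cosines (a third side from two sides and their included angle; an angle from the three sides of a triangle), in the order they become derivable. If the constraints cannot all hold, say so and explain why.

These constraints are not satisfiable: (9), (10) and (11) are the three interior angles of triangle ZED, which must sum to 180°, but 120° + 60° + 120° = 300°. No planar figure meets all of them, so nothing further can be derived.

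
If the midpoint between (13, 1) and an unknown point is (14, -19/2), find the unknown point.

Using the midpoint formula: M = ((x1 + x2)/2, (y1 + y2)/2)
We know M = (14, -19/2) and L = (13, 1)
For x: 14 = (13 + x2)/2, so x2 = 2*14 - 13 = 15
For y: -19/2 = (1 + y2)/2, so y2 = 2*-19/2 - 1 = -20
M = (15, -20)

(15, -20)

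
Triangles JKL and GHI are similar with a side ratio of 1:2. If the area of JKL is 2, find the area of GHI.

The ratio of areas of similar triangles = (side ratio)^2.
Side ratio = 1:2, so area ratio = 1:4.
Area of GHI / Area of JKL = 4/1
Area of GHI = 2 * 4/1 = 8

8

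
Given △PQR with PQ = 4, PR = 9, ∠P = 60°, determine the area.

Area = (1/2) * PQ * PR * sin(P)
Area = (1/2) * 4 * 9 * sin(60°)
Area = (1/2) * 4 * 9 * sqrt(3)/2
Area = 9*sqrt(3)

9*sqrt(3)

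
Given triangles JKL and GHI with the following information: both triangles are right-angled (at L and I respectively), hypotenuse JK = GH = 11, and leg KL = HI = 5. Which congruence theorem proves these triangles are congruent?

The given information matches HL: The hypotenuse and one leg of two right triangles are equal (Hypotenuse-Leg).

HL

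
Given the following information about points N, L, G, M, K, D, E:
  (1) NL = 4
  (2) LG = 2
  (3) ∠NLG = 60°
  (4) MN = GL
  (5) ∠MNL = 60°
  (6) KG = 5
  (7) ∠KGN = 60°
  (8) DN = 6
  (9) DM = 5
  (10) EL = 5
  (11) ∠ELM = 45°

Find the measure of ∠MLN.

From the given relations: MN = GL = 2.
Step 1: By the law of cosines on triangle LNM: LM² = 4² + 2² − 2·4·2·cos(60°) = 12, so LM = 2·√3.
Step 2: By the inverse law of cosines on triangle MLN: cos(∠MLN) = ((2·√3)² + 4² − 2²) / (2·2·√3·4) = 24/27.71 = 0.866, so ∠MLN = 30°.

Therefore, the measure of angle ∠MLN = 30°.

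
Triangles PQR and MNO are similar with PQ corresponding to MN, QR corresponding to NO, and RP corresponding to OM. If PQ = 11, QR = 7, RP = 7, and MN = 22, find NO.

Similar triangles have proportional sides. Setting up the proportion:
MN / PQ = NO / QR
22 / 11 = NO / 7
NO = 7 * 22 / 11 = 14.

14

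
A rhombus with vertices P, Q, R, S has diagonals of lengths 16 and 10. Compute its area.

Area of a rhombus = (d1 * d2) / 2
Area = (16 * 10) / 2
Area = 160 / 2
Area = 80

80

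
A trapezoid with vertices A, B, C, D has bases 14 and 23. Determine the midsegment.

The midsegment of a trapezoid = (base1 + base2) / 2
midsegment = (14 + 23) / 2
midsegment = 37 / 2
midsegment = 37/2

37/2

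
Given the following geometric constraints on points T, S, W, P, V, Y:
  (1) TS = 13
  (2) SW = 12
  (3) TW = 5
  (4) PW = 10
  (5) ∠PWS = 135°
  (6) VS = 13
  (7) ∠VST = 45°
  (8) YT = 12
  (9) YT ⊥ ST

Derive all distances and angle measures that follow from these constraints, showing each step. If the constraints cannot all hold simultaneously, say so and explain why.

The constraints are consistent.

Step 1: From TS = 13, SV = 13, and ∠TSV = 45°, by the law of cosines:
  TV² = TS² + SV² - 2·TS·SV·cos(45°) = 169 + 169 - 239 = 99
  TV ≈ 9.95

Step 2: From SW = 12, WP = 10, and ∠SWP = 135°, by the law of cosines:
  SP² = SW² + WP² - 2·SW·WP·cos(135°) = 144 + 100 + 169.7 = 413.7
  SP ≈ 20.34

Step 3: From ST = 13, TY = 12, and ∠STY = 90°, by the law of cosines:
  SY² = ST² + TY² - 2·ST·TY·cos(90°) = 169 + 144 - 0 = 313
  SY ≈ 17.69

Step 4: From TS = 13, TW = 5, SW = 12, by the inverse law of cosines:
  cos(∠STW) = (TS² + TW² - SW²) / (2·TS·TW)
  ∠STW = 67.38°

Step 5: From ST = 13, SW = 12, TW = 5, by the inverse law of cosines:
  cos(∠TSW) = (ST² + SW² - TW²) / (2·ST·SW)
  ∠TSW = 22.62°

Step 6: From WS = 12, WT = 5, ST = 13, by the inverse law of cosines:
  cos(∠SWT) = (WS² + WT² - ST²) / (2·WS·WT)
  ∠SWT = 90°

Step 7: From TS = 13, TV = 9.95, SV = 13, by the inverse law of cosines:
  cos(∠STV) = (TS² + TV² - SV²) / (2·TS·TV)
  ∠STV = 67.5°

Step 8: From SP = 20.34, SW = 12, PW = 10, by the inverse law of cosines:
  cos(∠PSW) = (SP² + SW² - PW²) / (2·SP·SW)
  ∠PSW = 20.34°

Step 9: From ST = 13, SY = 17.69, TY = 12, by the inverse law of cosines:
  cos(∠TSY) = (ST² + SY² - TY²) / (2·ST·SY)
  ∠TSY = 42.71°

Step 10: From PS = 20.34, PW = 10, SW = 12, by the inverse law of cosines:
  cos(∠SPW) = (PS² + PW² - SW²) / (2·PS·PW)
  ∠SPW = 24.66°

Step 11: From VS = 13, VT = 9.95, ST = 13, by the inverse law of cosines:
  cos(∠SVT) = (VS² + VT² - ST²) / (2·VS·VT)
  ∠SVT = 67.5°

Step 12: From YS = 17.69, YT = 12, ST = 13, by the inverse law of cosines:
  cos(∠SYT) = (YS² + YT² - ST²) / (2·YS·YT)
  ∠SYT = 47.29°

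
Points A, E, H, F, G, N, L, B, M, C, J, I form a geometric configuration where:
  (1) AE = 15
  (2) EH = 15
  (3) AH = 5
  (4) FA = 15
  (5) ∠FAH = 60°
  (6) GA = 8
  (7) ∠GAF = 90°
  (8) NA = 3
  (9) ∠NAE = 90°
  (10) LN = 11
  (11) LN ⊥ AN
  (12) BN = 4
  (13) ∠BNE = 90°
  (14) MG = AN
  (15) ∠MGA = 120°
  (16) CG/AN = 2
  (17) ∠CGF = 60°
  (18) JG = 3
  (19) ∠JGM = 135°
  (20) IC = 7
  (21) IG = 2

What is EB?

Step 1: By the law of cosines on triangle EAN: EN² = 15² + 3² − 2·15·3·cos(90°) = 234, so EN = 3·√26.
Step 2: By the law of cosines on triangle ENB: EB² = (3·√26)² + 4² − 2·3·√26·4·cos(90°) = 250, so EB = 5·√10.

Therefore, the length of EB = 5·√10.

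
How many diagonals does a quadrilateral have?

Each of the 4 vertices connects to 1 non-adjacent vertices via diagonals.
Total connections = 4 × 1 = 4, but each diagonal is counted twice.
Number of diagonals = 4 / 2 = 2.

2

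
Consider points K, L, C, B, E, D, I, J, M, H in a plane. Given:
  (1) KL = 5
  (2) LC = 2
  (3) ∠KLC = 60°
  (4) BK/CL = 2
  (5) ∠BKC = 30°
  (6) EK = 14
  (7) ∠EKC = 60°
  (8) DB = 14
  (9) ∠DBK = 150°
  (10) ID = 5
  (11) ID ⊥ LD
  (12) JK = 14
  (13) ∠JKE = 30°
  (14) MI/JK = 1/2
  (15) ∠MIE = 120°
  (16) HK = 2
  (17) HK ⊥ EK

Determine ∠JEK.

Step 1: By the law of cosines on triangle EKJ: EJ² = 14² + 14² − 2·14·14·cos(30°) = 52.52, so EJ ≈ 7.25.
Step 2: By the inverse law of cosines on triangle JEK: cos(∠JEK) = (7.25² + 14² − 14²) / (2·7.25·14) = 52.52/202.91 = 0.2588, so ∠JEK = 75°.

Therefore, the measure of angle ∠JEK = 75°.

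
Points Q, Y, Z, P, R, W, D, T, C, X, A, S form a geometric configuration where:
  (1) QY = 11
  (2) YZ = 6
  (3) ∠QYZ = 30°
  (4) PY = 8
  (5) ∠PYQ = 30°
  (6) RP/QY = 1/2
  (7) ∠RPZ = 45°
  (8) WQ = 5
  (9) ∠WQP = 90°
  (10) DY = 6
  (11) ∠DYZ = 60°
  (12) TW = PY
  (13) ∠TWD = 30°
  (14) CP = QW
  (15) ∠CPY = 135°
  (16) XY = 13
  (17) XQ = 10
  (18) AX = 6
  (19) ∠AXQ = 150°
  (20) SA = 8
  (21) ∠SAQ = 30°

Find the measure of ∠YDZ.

Step 1: By the law of cosines on triangle DYZ: DZ² = 6² + 6² − 2·6·6·cos(60°) = 36, so DZ = 6.
Step 2: By the inverse law of cosines on triangle YDZ: cos(∠YDZ) = (6² + 6² − 6²) / (2·6·6) = 36/72 = 0.5, so ∠YDZ = 60°.

Therefore, the measure of angle ∠YDZ = 60°.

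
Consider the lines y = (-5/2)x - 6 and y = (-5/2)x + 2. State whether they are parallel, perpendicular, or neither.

Slope of line 1: m1 = -5/2
Slope of line 2: m2 = -5/2
Since m1 = m2 = -5/2, the lines are parallel.

Parallel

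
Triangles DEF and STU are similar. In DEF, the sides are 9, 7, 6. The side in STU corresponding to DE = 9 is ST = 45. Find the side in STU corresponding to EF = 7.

k = 45/9 = 5. TU = 5 * 7 = 35.

35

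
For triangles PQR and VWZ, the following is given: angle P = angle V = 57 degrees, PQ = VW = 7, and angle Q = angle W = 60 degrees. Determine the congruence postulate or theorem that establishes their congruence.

The given information provides:
angle P = angle V = 57 degrees, PQ = VW = 7, and angle Q = angle W = 60 degrees
This matches the ASA congruence theorem.
Two pairs of corresponding angles and the included side are equal (Angle-Side-Angle).

ASA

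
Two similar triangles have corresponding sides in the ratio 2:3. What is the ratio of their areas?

The ratio of areas of similar triangles equals the square of the side ratio.
Side ratio = 2:3
Area ratio = (2/3)^2 = 4/9 = 4:9

4:9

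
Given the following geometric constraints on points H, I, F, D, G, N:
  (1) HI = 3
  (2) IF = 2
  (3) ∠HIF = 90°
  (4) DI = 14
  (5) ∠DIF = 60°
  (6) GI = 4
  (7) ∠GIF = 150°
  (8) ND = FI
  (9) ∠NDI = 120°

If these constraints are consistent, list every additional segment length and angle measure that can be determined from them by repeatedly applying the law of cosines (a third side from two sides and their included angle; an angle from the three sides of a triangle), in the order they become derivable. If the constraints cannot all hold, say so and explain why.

The constraints are consistent. Derivable facts, in order:
After 1 step:
- FD = 2·√43
- FG ≈ 5.82
- HF = √13
- IN = 2·√57
After 2 steps:
- ∠DFI = 112.41°
- ∠DIN = 6.59°
- ∠DNI = 53.41°
- ∠FDI = 7.59°
- ∠FGI = 9.9°
- ∠FHI = 33.69°
- ∠GFI = 20.1°
- ∠HFI = 56.31°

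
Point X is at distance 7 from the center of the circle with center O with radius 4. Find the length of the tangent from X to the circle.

The tangent, radius, and line from the external point to the center form a right triangle.
The right angle is where the tangent meets the radius.
By the Pythagorean theorem: tangent² + 4² = 7²
tangent² = 49 - 16 = 33
tangent = sqrt(33)

sqrt(33)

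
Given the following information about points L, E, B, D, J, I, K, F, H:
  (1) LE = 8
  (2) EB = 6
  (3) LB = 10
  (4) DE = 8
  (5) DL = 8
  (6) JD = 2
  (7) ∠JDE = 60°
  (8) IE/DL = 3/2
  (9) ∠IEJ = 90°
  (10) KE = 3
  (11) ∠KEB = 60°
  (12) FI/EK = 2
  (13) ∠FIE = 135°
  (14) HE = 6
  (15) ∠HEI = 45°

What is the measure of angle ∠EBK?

Step 1: By the law of cosines on triangle BEK: BK² = 6² + 3² − 2·6·3·cos(60°) = 27, so BK = 3·√3.
Step 2: By the inverse law of cosines on triangle EBK: cos(∠EBK) = (6² + (3·√3)² − 3²) / (2·6·3·√3) = 54/62.35 = 0.866, so ∠EBK = 30°.

Therefore, the measure of angle ∠EBK = 30°.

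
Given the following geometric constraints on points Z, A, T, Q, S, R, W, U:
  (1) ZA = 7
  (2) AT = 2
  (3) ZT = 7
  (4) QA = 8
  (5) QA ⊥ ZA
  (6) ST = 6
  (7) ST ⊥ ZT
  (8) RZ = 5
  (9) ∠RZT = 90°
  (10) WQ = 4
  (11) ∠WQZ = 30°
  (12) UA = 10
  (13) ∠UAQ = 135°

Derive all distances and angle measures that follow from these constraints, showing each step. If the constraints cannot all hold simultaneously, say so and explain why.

The constraints are consistent.

Step 1: From ZA = 7, AQ = 8, and ∠ZAQ = 90°, by the law of cosines:
  ZQ² = ZA² + AQ² - 2·ZA·AQ·cos(90°) = 49 + 64 - 0 = 113
  ZQ = √113

Step 2: From ZT = 7, TS = 6, and ∠ZTS = 90°, by the law of cosines:
  ZS² = ZT² + TS² - 2·ZT·TS·cos(90°) = 49 + 36 - 0 = 85
  ZS = √85

Step 3: From TZ = 7, ZR = 5, and ∠TZR = 90°, by the law of cosines:
  TR² = TZ² + ZR² - 2·TZ·ZR·cos(90°) = 49 + 25 - 0 = 74
  TR = √74

Step 4: From QA = 8, AU = 10, and ∠QAU = 135°, by the law of cosines:
  QU² = QA² + AU² - 2·QA·AU·cos(135°) = 64 + 100 + 113.1 = 277.1
  QU ≈ 16.65

Step 5: From ZA = 7, ZT = 7, AT = 2, by the inverse law of cosines:
  cos(∠AZT) = (ZA² + ZT² - AT²) / (2·ZA·ZT)
  ∠AZT = 16.43°

Step 6: From AT = 2, AZ = 7, TZ = 7, by the inverse law of cosines:
  cos(∠TAZ) = (AT² + AZ² - TZ²) / (2·AT·AZ)
  ∠TAZ = 81.79°

Step 7: From TA = 2, TZ = 7, AZ = 7, by the inverse law of cosines:
  cos(∠ATZ) = (TA² + TZ² - AZ²) / (2·TA·TZ)
  ∠ATZ = 81.79°

Step 8: From ZQ = √113, QW = 4, and ∠ZQW = 30°, by the law of cosines:
  ZW² = ZQ² + QW² - 2·ZQ·QW·cos(30°) = 113 + 16 - 73.65 = 55.35
  ZW ≈ 7.44

Step 9: From ZA = 7, ZQ = √113, AQ = 8, by the inverse law of cosines:
  cos(∠AZQ) = (ZA² + ZQ² - AQ²) / (2·ZA·ZQ)
  ∠AZQ = 48.81°

Step 10: From ZS = √85, ZT = 7, ST = 6, by the inverse law of cosines:
  cos(∠SZT) = (ZS² + ZT² - ST²) / (2·ZS·ZT)
  ∠SZT = 40.6°

Step 11: From TR = √74, TZ = 7, RZ = 5, by the inverse law of cosines:
  cos(∠RTZ) = (TR² + TZ² - RZ²) / (2·TR·TZ)
  ∠RTZ = 35.54°

Step 12: From QA = 8, QU = 16.65, AU = 10, by the inverse law of cosines:
  cos(∠AQU) = (QA² + QU² - AU²) / (2·QA·QU)
  ∠AQU = 25.14°

Step 13: From QA = 8, QZ = √113, AZ = 7, by the inverse law of cosines:
  cos(∠AQZ) = (QA² + QZ² - AZ²) / (2·QA·QZ)
  ∠AQZ = 41.19°

Step 14: From ST = 6, SZ = √85, TZ = 7, by the inverse law of cosines:
  cos(∠TSZ) = (ST² + SZ² - TZ²) / (2·ST·SZ)
  ∠TSZ = 49.4°

Step 15: From RT = √74, RZ = 5, TZ = 7, by the inverse law of cosines:
  cos(∠TRZ) = (RT² + RZ² - TZ²) / (2·RT·RZ)
  ∠TRZ = 54.46°

Step 16: From UA = 10, UQ = 16.65, AQ = 8, by the inverse law of cosines:
  cos(∠AUQ) = (UA² + UQ² - AQ²) / (2·UA·UQ)
  ∠AUQ = 19.86°

Step 17: From ZQ = √113, ZW = 7.44, QW = 4, by the inverse law of cosines:
  cos(∠QZW) = (ZQ² + ZW² - QW²) / (2·ZQ·ZW)
  ∠QZW = 15.59°

Step 18: From WQ = 4, WZ = 7.44, QZ = √113, by the inverse law of cosines:
  cos(∠QWZ) = (WQ² + WZ² - QZ²) / (2·WQ·WZ)
  ∠QWZ = 134.41°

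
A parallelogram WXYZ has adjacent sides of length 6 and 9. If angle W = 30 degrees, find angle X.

Opposite sides of a parallelogram are parallel, so consecutive angles form co-interior angles on a transversal.
Co-interior angles sum to 180°, giving angle X = 180 - 30 = 150 degrees.

150 degrees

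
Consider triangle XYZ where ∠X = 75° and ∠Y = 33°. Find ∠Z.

The interior angles sum to 180°: angle Z = 180 - 75 - 33 = 72°.
The triangle is acute (angles 75°, 33°, 72°).

72 degrees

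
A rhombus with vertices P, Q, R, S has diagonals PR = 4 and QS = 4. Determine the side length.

Half-diagonals are 2 and 2. side = sqrt(2^2 + 2^2) = sqrt(8) = 2*sqrt(2)

2*sqrt(2)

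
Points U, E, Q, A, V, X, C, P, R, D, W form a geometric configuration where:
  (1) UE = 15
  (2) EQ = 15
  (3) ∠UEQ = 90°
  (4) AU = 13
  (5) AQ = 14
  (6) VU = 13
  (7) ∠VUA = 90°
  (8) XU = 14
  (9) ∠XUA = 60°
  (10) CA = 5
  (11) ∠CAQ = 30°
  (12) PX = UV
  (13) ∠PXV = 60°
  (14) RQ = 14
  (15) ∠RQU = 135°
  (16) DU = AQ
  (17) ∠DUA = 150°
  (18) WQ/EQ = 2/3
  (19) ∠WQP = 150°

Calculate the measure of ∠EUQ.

Step 1: By the law of cosines on triangle UEQ: UQ² = 15² + 15² − 2·15·15·cos(90°) = 450, so UQ = 15·√2.
Step 2: By the inverse law of cosines on triangle EUQ: cos(∠EUQ) = (15² + (15·√2)² − 15²) / (2·15·15·√2) = 450/636.4 = 0.7071, so ∠EUQ = 45°.

Therefore, the measure of angle ∠EUQ = 45°.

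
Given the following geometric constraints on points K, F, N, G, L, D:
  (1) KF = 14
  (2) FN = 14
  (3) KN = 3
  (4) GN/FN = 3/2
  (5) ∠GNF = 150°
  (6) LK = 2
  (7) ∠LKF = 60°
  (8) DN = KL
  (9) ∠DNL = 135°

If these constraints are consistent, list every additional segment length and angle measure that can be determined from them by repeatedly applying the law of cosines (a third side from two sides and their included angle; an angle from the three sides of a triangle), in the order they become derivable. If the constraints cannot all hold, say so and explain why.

The constraints are consistent. Derivable facts, in order:
After 1 step:
- FG ≈ 33.86
- FL = 2·√43
- ∠FKN = 83.85°
- ∠FNK = 83.85°
- ∠KFN = 12.3°
After 2 steps:
- ∠FGN = 11.93°
- ∠FLK = 112.41°
- ∠GFN = 18.07°
- ∠KFL = 7.59°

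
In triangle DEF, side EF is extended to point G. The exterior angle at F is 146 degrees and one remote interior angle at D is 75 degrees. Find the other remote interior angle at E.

The exterior angle theorem states that an exterior angle equals the sum of the two non-adjacent interior angles.
So 146 = 75 + angle E, which gives angle E = 146 - 75 = 71 degrees.

71 degrees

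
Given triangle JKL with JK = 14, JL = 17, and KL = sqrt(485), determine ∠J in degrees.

When all three sides of a triangle are known, the law of cosines can be rearranged to find any angle.
cos(C) = (a² + b² - c²) / (2ab) gives cos(J) = 0.
Taking the inverse cosine: J = 90°.

90°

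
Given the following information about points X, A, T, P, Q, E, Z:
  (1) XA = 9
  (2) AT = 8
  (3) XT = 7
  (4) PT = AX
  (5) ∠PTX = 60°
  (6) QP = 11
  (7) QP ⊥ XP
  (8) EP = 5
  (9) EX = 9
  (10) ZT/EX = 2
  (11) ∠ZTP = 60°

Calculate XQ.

From the given relations: PT = AX = 9.
Step 1: By the law of cosines on triangle XTP: XP² = 7² + 9² − 2·7·9·cos(60°) = 67, so XP = √67.
Step 2: By the law of cosines on triangle XPQ: XQ² = √67² + 11² − 2·√67·11·cos(90°) = 188, so XQ = 2·√47.

Therefore, the length of XQ = 2·√47.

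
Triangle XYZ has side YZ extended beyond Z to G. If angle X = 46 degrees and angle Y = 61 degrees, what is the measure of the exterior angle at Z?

The interior angle at Z is 180 - 46 - 61 = 73 degrees.
The exterior angle and interior angle at Z are supplementary:
Exterior angle = 180 - 73 = 107 degrees.

107 degrees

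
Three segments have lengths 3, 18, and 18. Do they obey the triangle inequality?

Sort the sides: 3, 18, 18.
It suffices to check that the sum of the two smallest exceeds the largest:
3 + 18 = 21 > 18. ✓
Yes, a valid triangle can be formed.

Yes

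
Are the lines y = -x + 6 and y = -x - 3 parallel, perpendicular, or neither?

Slope of line 1: m1 = -1
Slope of line 2: m2 = -1
m1 = m2, so the lines are parallel.

Parallel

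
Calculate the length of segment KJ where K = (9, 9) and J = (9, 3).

The horizontal distance is |9 - 9| = 0 and the vertical distance is |3 - 9| = 6.
By the Pythagorean theorem, d = sqrt(0^2 + 6^2) = sqrt(36) = 6.

6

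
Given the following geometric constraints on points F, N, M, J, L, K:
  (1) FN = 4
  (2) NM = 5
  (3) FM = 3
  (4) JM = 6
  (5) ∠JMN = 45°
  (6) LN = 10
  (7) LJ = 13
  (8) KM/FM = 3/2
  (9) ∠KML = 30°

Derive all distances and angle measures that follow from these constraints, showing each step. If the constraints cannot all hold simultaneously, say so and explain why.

The constraints are consistent.

From the given relations:
  KM = 3/2·FM = 3/2·3 ≈ 4.5

Step 1: From NM = 5, MJ = 6, and ∠NMJ = 45°, by the law of cosines:
  NJ² = NM² + MJ² - 2·NM·MJ·cos(45°) = 25 + 36 - 42.43 = 18.57
  NJ ≈ 4.31

Step 2: From FM = 3, FN = 4, MN = 5, by the inverse law of cosines:
  cos(∠MFN) = (FM² + FN² - MN²) / (2·FM·FN)
  ∠MFN = 90°

Step 3: From NF = 4, NM = 5, FM = 3, by the inverse law of cosines:
  cos(∠FNM) = (NF² + NM² - FM²) / (2·NF·NM)
  ∠FNM = 36.87°

Step 4: From MF = 3, MN = 5, FN = 4, by the inverse law of cosines:
  cos(∠FMN) = (MF² + MN² - FN²) / (2·MF·MN)
  ∠FMN = 53.13°

Step 5: From NJ = 4.31, NL = 10, JL = 13, by the inverse law of cosines:
  cos(∠JNL) = (NJ² + NL² - JL²) / (2·NJ·NL)
  ∠JNL = 125.81°

Step 6: From NJ = 4.31, NM = 5, JM = 6, by the inverse law of cosines:
  cos(∠JNM) = (NJ² + NM² - JM²) / (2·NJ·NM)
  ∠JNM = 79.88°

Step 7: From JL = 13, JN = 4.31, LN = 10, by the inverse law of cosines:
  cos(∠LJN) = (JL² + JN² - LN²) / (2·JL·JN)
  ∠LJN = 38.6°

Step 8: From JM = 6, JN = 4.31, MN = 5, by the inverse law of cosines:
  cos(∠MJN) = (JM² + JN² - MN²) / (2·JM·JN)
  ∠MJN = 55.12°

Step 9: From LJ = 13, LN = 10, JN = 4.31, by the inverse law of cosines:
  cos(∠JLN) = (LJ² + LN² - JN²) / (2·LJ·LN)
  ∠JLN = 15.6°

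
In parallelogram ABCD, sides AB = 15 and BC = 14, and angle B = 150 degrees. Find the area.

Area = a * b * sin(theta)
Area = 15 * 14 * sin(150 degrees)
Area = 210 * 1/2
Area = 105

105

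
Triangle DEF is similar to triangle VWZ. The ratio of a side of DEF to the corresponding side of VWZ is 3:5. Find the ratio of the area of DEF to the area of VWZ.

The ratio of areas of similar triangles equals the square of the side ratio.
Side ratio = 3:5
Area ratio = (3/5)^2 = 9/25 = 9:25

9:25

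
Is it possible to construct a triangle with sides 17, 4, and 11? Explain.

Check the triangle inequality: 4 + 11 = 15 ≤ 17.
Since the sum of two sides does not exceed the third, no triangle can be formed.

No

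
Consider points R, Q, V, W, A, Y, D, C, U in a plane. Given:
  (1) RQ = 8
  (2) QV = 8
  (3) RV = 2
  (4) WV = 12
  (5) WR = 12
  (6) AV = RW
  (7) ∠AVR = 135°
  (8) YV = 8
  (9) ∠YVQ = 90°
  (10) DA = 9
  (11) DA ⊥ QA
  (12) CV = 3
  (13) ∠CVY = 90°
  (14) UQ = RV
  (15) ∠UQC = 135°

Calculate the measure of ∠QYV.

Step 1: By the law of cosines on triangle YVQ: YQ² = 8² + 8² − 2·8·8·cos(90°) = 128, so YQ = 8·√2.
Step 2: By the inverse law of cosines on triangle QYV: cos(∠QYV) = ((8·√2)² + 8² − 8²) / (2·8·√2·8) = 128/181.02 = 0.7071, so ∠QYV = 45°.

Therefore, the measure of angle ∠QYV = 45°.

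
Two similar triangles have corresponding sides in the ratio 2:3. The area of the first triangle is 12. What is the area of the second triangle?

For similar figures, the area ratio equals the square of the side ratio.
Side ratio (the first triangle to the second triangle) = 2:3, so area ratio = 2^2:3^2 = 4:9.
If the area of the first triangle is 12, then the area of the second triangle = 12 * (9/4) = 27.

27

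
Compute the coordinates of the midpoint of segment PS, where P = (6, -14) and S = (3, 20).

The midpoint is the average of the coordinates:
x: (6 + 3)/2 = 9/2
y: (-14 + 20)/2 = 3
Midpoint = (9/2, 3)

(9/2, 3)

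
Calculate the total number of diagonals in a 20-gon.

Total line segments between 20 vertices = C(20,2) = 190.
Subtract the 20 sides: 190 - 20 = 170 diagonals.

170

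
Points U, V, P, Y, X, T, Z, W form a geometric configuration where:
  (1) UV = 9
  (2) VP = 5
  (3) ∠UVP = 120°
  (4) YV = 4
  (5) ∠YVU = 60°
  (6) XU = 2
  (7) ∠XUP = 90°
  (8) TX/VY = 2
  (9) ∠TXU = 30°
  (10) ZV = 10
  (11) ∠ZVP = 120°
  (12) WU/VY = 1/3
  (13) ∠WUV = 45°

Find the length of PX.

Step 1: By the law of cosines on triangle UVP: UP² = 9² + 5² − 2·9·5·cos(120°) = 151, so UP = √151.
Step 2: By the law of cosines on triangle PUX: PX² = √151² + 2² − 2·√151·2·cos(90°) = 155, so PX = √155.

Therefore, the length of PX = √155.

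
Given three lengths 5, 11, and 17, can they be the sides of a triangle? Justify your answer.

No.
The triangle inequality is violated: 5 + 11 = 16 ≤ 17.
These lengths cannot form a triangle.

No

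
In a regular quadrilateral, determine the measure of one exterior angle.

Each exterior angle of a regular n-gon is 360 / n.
For n = 4: 360 / 4 = 90 degrees.

90 degrees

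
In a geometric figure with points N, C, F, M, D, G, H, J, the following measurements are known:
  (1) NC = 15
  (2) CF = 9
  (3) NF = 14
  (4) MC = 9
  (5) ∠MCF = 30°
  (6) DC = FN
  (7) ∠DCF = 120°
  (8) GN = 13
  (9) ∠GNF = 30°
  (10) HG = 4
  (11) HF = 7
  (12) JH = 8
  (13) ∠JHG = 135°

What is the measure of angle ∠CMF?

Step 1: By the law of cosines on triangle MCF: MF² = 9² + 9² − 2·9·9·cos(30°) = 21.7, so MF ≈ 4.66.
Step 2: By the inverse law of cosines on triangle CMF: cos(∠CMF) = (9² + 4.66² − 9²) / (2·9·4.66) = 21.7/83.86 = 0.2588, so ∠CMF = 75°.

Therefore, the measure of angle ∠CMF = 75°.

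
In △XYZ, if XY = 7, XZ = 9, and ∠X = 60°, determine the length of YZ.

By the law of cosines: YZ^2 = XY^2 + XZ^2 - 2*XY*XZ*cos(X)
YZ^2 = 7^2 + 9^2 - 2*7*9*cos(60°)
YZ^2 = 49 + 81 - 126*(1/2)
YZ^2 = 67
YZ = sqrt(67)

sqrt(67)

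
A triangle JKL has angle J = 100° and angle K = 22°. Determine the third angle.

The interior angles sum to 180°: angle L = 180 - 100 - 22 = 58°.
The triangle is obtuse (angles 100°, 22°, 58°).

58 degrees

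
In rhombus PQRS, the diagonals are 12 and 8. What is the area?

The diagonals of a rhombus divide it into four right triangles.
Each triangle has legs 12/ 2 = 6 and 8/2 = 4, so each has area (1/2)*6*4 = 12.
Four such triangles give total area = (d1 * d2) / 2 = 48.

48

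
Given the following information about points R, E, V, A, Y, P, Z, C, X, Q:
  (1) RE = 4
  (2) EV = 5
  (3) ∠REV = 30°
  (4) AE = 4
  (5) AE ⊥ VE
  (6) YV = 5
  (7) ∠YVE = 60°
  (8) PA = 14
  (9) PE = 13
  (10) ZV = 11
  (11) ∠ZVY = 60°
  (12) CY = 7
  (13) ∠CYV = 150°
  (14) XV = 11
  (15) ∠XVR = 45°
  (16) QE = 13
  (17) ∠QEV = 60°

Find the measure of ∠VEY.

Step 1: By the law of cosines on triangle EVY: EY² = 5² + 5² − 2·5·5·cos(60°) = 25, so EY = 5.
Step 2: By the inverse law of cosines on triangle VEY: cos(∠VEY) = (5² + 5² − 5²) / (2·5·5) = 25/50 = 0.5, so ∠VEY = 60°.

Therefore, the measure of angle ∠VEY = 60°.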